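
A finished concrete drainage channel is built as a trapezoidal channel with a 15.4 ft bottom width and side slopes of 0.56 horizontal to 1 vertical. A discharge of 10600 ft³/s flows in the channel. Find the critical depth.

At critical depth, Q² T / (g A³) = 1, i.e. A³/T = Q²/g = 10600²/32.2 = 3489000.
Trying y = 24.2 ft: A³/T = 8092000 — too large.
Trying y = 15.5 ft: A³/T = 1587000 — too small.
Trying y = 19.3 ft: A³/T = 3496000 — matches.

y_c = 19.3 ft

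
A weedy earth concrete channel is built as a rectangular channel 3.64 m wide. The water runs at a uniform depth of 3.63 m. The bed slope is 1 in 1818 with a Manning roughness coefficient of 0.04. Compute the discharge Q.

Q = 8.81 m³/s

Flow area A = b·y = 3.64 × 3.63 = 13.21 m². Wetted perimeter P = b + 2y = 3.64 + 2×3.63 = 10.9 m.
Hydraulic radius R = A/P = 13.21/10.9 = 1.212 m.
Manning's equation: Q = (1/n) A R^(2/3) S^(1/2) = (1/0.04) × 13.21 × 1.212^(2/3) × 0.0005501^(1/2) = 8.81 m³/s.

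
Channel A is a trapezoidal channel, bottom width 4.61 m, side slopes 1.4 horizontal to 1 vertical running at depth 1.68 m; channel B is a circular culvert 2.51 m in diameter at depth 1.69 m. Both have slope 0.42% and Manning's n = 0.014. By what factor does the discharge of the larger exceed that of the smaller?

4.39

Channel A: With bottom width b = 4.61 m and side slope z = 1.4: A = (b + zy)y = (4.61 + 1.4×1.68)×1.68 = 11.7 m²; P = b + 2y√(1+z²) = 4.61 + 2×1.68×1.72 = 10.39 m. Hydraulic radius R = A/P = 11.7/10.39 = 1.126 m. Q_A = (1/0.014)·11.7·1.126^(2/3)·√0.0042 = 58.59 m³/s.
Channel B: For a circular section of diameter D = 2.51 m at depth y = 1.69 m, the central angle is θ = 2 arccos(1 − 2y/D) = 3.85 rad. Then A = (D²/8)(θ − sin θ) = 3.544 m² and P = Dθ/2 = 4.831 m. Hydraulic radius R = A/P = 3.544/4.831 = 0.7335 m. Q_B = (1/0.014)·3.544·0.7335^(2/3)·√0.0042 = 13.34 m³/s.
The larger discharge is 58.59 m³/s and the smaller is 13.34 m³/s; the ratio is 4.39.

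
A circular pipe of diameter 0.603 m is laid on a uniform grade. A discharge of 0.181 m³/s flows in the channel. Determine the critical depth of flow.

y_c = 0.274 m

At critical depth, Q² T / (g A³) = 1, i.e. A³/T = Q²/g = 0.181²/9.81 = 0.00334.
Trying y = 0.344 m: A³/T = 0.00799 — too large.
Trying y = 0.246 m: A³/T = 0.002216 — too small.
Trying y = 0.274 m: A³/T = 0.003349 — ≈ 0.00334.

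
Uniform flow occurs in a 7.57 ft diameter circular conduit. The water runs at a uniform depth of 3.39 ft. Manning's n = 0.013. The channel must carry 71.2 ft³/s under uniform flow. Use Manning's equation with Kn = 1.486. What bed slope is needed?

S = 0.00048

For a circular section of diameter D = 7.57 ft at depth y = 3.39 ft, the central angle is θ = 2 arccos(1 − 2y/D) = 2.932 rad. Then A = (D²/8)(θ − sin θ) = 19.52 ft² and P = Dθ/2 = 11.1 ft.
Hydraulic radius R = A/P = 19.52/11.1 = 1.759 ft.
From Manning's equation, S = [nQ / (1.486 A R^(2/3))]² = [0.013 × 71.2 / (1.486 × 19.52 × 1.759^(2/3))]² = 0.00048.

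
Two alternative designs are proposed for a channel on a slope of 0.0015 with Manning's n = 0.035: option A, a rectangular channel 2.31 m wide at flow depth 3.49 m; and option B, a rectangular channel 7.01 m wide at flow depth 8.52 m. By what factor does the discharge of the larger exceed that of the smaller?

Channel A: Flow area A = b·y = 2.31 × 3.49 = 8.062 m². Wetted perimeter P = b + 2y = 2.31 + 2×3.49 = 9.29 m. Hydraulic radius R = A/P = 8.062/9.29 = 0.8678 m. Q_A = (1/0.035)·8.062·0.8678^(2/3)·√0.0015 = 8.116 m³/s.
Channel B: Flow area A = b·y = 7.01 × 8.52 = 59.73 m². Wetted perimeter P = b + 2y = 7.01 + 2×8.52 = 24.05 m. Hydraulic radius R = A/P = 59.73/24.05 = 2.483 m. Q_B = (1/0.035)·59.73·2.483^(2/3)·√0.0015 = 121.2 m³/s.
The larger discharge is 121.2 m³/s and the smaller is 8.116 m³/s; the ratio is 14.9.

14.9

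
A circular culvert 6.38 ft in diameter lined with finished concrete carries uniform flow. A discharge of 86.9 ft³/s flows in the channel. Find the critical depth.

At critical depth, Q² T / (g A³) = 1, i.e. A³/T = Q²/g = 86.9²/32.2 = 234.5.
Trying y = 3.03 ft: A³/T = 525.9 — too large.
Trying y = 1.8 ft: A³/T = 70.73 — too small.
Trying y = 2.45 ft: A³/T = 232.9 — close enough.

y_c = 2.45 ft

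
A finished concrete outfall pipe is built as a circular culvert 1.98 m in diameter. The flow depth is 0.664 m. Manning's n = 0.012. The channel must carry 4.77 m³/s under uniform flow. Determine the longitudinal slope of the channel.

S = 0.015

For a circular section of diameter D = 1.98 m at depth y = 0.664 m, the central angle is θ = 2 arccos(1 − 2y/D) = 2.47 rad. Then A = (D²/8)(θ − sin θ) = 0.9059 m² and P = Dθ/2 = 2.446 m.
Hydraulic radius R = A/P = 0.9059/2.446 = 0.3704 m.
From Manning's equation, S = [nQ / (1 A R^(2/3))]² = [0.012 × 4.77 / (1 × 0.9059 × 0.3704^(2/3))]² = 0.015.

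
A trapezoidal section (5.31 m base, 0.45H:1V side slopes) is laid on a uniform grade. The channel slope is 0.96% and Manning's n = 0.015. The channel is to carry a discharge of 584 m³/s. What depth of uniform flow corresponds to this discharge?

Manning's equation rearranged: A R^(2/3) = nQ / (1·√S) = 0.015 × 584 / (√0.0096) = 89.41.
Try y = 6.56 m: A R^(2/3) = 106.4 — too large.
Try y = 5.94 m: A R^(2/3) = 89.34 — matches.

y_n = 5.94 m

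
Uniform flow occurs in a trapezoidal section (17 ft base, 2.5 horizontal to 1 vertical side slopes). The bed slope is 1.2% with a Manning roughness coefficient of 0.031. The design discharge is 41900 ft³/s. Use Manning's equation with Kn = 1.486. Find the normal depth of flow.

y_n = 21.8 ft

Manning's equation rearranged: A R^(2/3) = nQ / (1.486·√S) = 0.031 × 41900 / (1.486 × √0.012) = 7979.
Try y = 18.3 ft: A R^(2/3) = 5308 — low.
Try y = 27.7 ft: A R^(2/3) = 14130 — high.
Try y = 21.8 ft: A R^(2/3) = 7986 — close enough.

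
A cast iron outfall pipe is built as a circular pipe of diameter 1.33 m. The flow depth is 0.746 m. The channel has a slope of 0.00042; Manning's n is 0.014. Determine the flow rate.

For a circular section of diameter D = 1.33 m at depth y = 0.746 m, the central angle is θ = 2 arccos(1 − 2y/D) = 3.386 rad. Then A = (D²/8)(θ − sin θ) = 0.8021 m² and P = Dθ/2 = 2.252 m.
Hydraulic radius R = A/P = 0.8021/2.252 = 0.3562 m.
Manning's equation: Q = (1/n) A R^(2/3) S^(1/2) = (1/0.014) × 0.8021 × 0.3562^(2/3) × 0.00042^(1/2) = 0.59 m³/s.

Q = 0.59 m³/s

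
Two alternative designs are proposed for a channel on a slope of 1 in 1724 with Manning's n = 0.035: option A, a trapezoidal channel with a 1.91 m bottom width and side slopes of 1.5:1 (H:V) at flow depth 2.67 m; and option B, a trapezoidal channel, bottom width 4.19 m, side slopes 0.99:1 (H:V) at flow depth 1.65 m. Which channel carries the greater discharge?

Channel A: With bottom width b = 1.91 m and side slope z = 1.5: A = (b + zy)y = (1.91 + 1.5×2.67)×2.67 = 15.79 m²; P = b + 2y√(1+z²) = 1.91 + 2×2.67×1.803 = 11.54 m. Hydraulic radius R = A/P = 15.79/11.54 = 1.369 m. Q_A = (1/0.035)·15.79·1.369^(2/3)·√0.00058 = 13.4 m³/s.
Channel B: With bottom width b = 4.19 m and side slope z = 0.99: A = (b + zy)y = (4.19 + 0.99×1.65)×1.65 = 9.609 m²; P = b + 2y√(1+z²) = 4.19 + 2×1.65×1.407 = 8.834 m. Hydraulic radius R = A/P = 9.609/8.834 = 1.088 m. Q_B = (1/0.035)·9.609·1.088^(2/3)·√0.00058 = 6.993 m³/s.
Q_A = 13.4 m³/s vs Q_B = 6.993 m³/s, so channel A carries more.

channel A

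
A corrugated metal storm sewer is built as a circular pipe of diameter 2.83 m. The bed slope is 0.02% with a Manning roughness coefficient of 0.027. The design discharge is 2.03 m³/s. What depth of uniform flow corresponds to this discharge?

y_n = 1.87 m

Manning's equation rearranged: A R^(2/3) = nQ / (1·√S) = 0.027 × 2.03 / (√0.0002) = 3.876.
Trying y = 2.36 m: A R^(2/3) = 5.07 — over.
Trying y = 1.3 m: A R^(2/3) = 2.157 — short.
Trying y = 1.87 m: A R^(2/3) = 3.867 — close enough.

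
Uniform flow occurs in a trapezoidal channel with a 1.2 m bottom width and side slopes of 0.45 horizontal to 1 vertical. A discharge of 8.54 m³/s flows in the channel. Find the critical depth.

At critical depth, Q² T / (g A³) = 1, i.e. A³/T = Q²/g = 8.54²/9.81 = 7.434.
Trying y = 1.68 m: A³/T = 13.08 — too large.
Trying y = 1.29 m: A³/T = 5.132 — too small.
Trying y = 1.43 m: A³/T = 7.367 — matches.

y_c = 1.43 m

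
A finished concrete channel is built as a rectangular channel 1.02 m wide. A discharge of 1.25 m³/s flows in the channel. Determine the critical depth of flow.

For a rectangular channel, critical depth y_c = (q²/g)^(1/3) where q = Q/b = 1.25/1.02 = 1.225 m²/s.
So y_c = (1.225²/9.81)^(1/3) = 0.535 m.

y_c = 0.535 m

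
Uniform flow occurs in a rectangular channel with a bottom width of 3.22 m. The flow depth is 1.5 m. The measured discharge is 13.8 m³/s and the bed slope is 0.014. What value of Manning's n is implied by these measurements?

Flow area A = b·y = 3.22 × 1.5 = 4.83 m². Wetted perimeter P = b + 2y = 3.22 + 2×1.5 = 6.22 m.
Hydraulic radius R = A/P = 4.83/6.22 = 0.7765 m.
Rearranging Manning's equation: n = (1/Q) A R^(2/3) S^(1/2) = (1/13.8) × 4.83 × 0.7765^(2/3) × √0.014 = 0.035.

n = 0.035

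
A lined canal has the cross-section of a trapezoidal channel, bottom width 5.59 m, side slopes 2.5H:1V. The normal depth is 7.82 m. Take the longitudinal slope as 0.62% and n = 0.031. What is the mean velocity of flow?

With bottom width b = 5.59 m and side slope z = 2.5: A = (b + zy)y = (5.59 + 2.5×7.82)×7.82 = 196.6 m²; P = b + 2y√(1+z²) = 5.59 + 2×7.82×2.693 = 47.7 m.
Hydraulic radius R = A/P = 196.6/47.7 = 4.121 m.
From Manning's equation, V = (1/n) R^(2/3) S^(1/2) = (1/0.031) × 4.121^(2/3) × 0.0062^(1/2) = 6.53 m/s.

V = 6.53 m/s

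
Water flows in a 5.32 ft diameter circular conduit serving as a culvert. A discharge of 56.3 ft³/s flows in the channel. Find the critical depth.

y_c = 2.07 ft

At critical depth, Q² T / (g A³) = 1, i.e. A³/T = Q²/g = 56.3²/32.2 = 98.44.
Trying y = 1.55 ft: A³/T = 32.3 — too small.
Trying y = 2.07 ft: A³/T = 98.75 — ≈ 98.44.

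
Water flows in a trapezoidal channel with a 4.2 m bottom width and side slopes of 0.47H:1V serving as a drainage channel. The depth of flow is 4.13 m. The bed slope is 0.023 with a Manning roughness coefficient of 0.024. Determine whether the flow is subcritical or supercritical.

With bottom width b = 4.2 m and side slope z = 0.47: A = (b + zy)y = (4.2 + 0.47×4.13)×4.13 = 25.36 m²; P = b + 2y√(1+z²) = 4.2 + 2×4.13×1.105 = 13.33 m.
Hydraulic radius R = A/P = 25.36/13.33 = 1.903 m.
V = (1/n) R^(2/3) √S = (1/0.024) × 1.903^(2/3) × √0.023 = 9.704 m/s. Hydraulic depth D_h = A/T = 25.36/8.082 = 3.138 m.
Froude number Fr = V/√(g·D_h) = 9.704/√(9.81×3.138) = 1.75, which is greater than 1, so the flow is supercritical.

supercritical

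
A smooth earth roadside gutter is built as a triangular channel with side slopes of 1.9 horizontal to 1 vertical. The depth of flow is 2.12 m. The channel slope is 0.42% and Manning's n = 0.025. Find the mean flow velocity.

V = 2.48 m/s

For a triangular section with side slope z = 1.9: A = zy² = 1.9×2.12² = 8.539 m²; P = 2y√(1+z²) = 2×2.12×2.147 = 9.104 m.
Hydraulic radius R = A/P = 8.539/9.104 = 0.938 m.
From Manning's equation, V = (1/n) R^(2/3) S^(1/2) = (1/0.025) × 0.938^(2/3) × 0.0042^(1/2) = 2.48 m/s.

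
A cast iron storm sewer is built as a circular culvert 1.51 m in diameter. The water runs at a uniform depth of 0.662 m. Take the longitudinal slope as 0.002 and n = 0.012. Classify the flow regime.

subcritical

For a circular section of diameter D = 1.51 m at depth y = 0.662 m, the central angle is θ = 2 arccos(1 − 2y/D) = 2.895 rad. Then A = (D²/8)(θ − sin θ) = 0.7553 m² and P = Dθ/2 = 2.185 m.
Hydraulic radius R = A/P = 0.7553/2.185 = 0.3456 m.
V = (1/n) R^(2/3) √S = (1/0.012) × 0.3456^(2/3) × √0.002 = 1.835 m/s. Hydraulic depth D_h = A/T = 0.7553/1.499 = 0.504 m.
Froude number Fr = V/√(g·D_h) = 1.835/√(9.81×0.504) = 0.825, which is less than 1, so the flow is subcritical.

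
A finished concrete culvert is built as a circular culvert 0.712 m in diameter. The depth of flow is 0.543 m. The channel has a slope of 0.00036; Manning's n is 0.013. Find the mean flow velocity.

V = 0.525 m/s

For a circular section of diameter D = 0.712 m at depth y = 0.543 m, the central angle is θ = 2 arccos(1 − 2y/D) = 4.248 rad. Then A = (D²/8)(θ − sin θ) = 0.3258 m² and P = Dθ/2 = 1.512 m.
Hydraulic radius R = A/P = 0.3258/1.512 = 0.2155 m.
From Manning's equation, V = (1/n) R^(2/3) S^(1/2) = (1/0.013) × 0.2155^(2/3) × 0.00036^(1/2) = 0.525 m/s.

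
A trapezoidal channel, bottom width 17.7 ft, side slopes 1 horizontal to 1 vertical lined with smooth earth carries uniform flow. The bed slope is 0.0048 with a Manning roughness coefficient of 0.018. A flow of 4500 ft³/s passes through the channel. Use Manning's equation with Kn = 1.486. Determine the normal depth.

Manning's equation rearranged: A R^(2/3) = nQ / (1.486·√S) = 0.018 × 4500 / (1.486 × √0.0048) = 786.8.
Try y = 8.2 ft: A R^(2/3) = 636.9 — low.
Try y = 9.2 ft: A R^(2/3) = 786 — matches.

y_n = 9.2 ft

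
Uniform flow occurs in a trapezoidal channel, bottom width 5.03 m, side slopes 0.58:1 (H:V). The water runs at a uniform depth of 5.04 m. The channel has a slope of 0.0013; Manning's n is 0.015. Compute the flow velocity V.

With bottom width b = 5.03 m and side slope z = 0.58: A = (b + zy)y = (5.03 + 0.58×5.04)×5.04 = 40.08 m²; P = b + 2y√(1+z²) = 5.03 + 2×5.04×1.156 = 16.68 m.
Hydraulic radius R = A/P = 40.08/16.68 = 2.403 m.
From Manning's equation, V = (1/n) R^(2/3) S^(1/2) = (1/0.015) × 2.403^(2/3) × 0.0013^(1/2) = 4.31 m/s.

V = 4.31 m/s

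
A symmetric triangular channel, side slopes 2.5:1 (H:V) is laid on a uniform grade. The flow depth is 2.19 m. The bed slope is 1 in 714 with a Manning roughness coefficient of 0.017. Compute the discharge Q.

For a triangular section with side slope z = 2.5: A = zy² = 2.5×2.19² = 11.99 m²; P = 2y√(1+z²) = 2×2.19×2.693 = 11.79 m.
Hydraulic radius R = A/P = 11.99/11.79 = 1.017 m.
Manning's equation: Q = (1/n) A R^(2/3) S^(1/2) = (1/0.017) × 11.99 × 1.017^(2/3) × 0.001401^(1/2) = 26.7 m³/s.

Q = 26.7 m³/s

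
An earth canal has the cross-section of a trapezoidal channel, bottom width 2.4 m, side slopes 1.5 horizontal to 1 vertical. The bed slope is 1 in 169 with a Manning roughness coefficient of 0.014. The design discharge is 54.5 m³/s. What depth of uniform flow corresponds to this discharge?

y_n = 1.85 m

Manning's equation rearranged: A R^(2/3) = nQ / (1·√S) = 0.014 × 54.5 / (√0.005917) = 9.919.
Try y = 1.36 m: A R^(2/3) = 5.319 — low.
Try y = 2.16 m: A R^(2/3) = 13.72 — high.
Try y = 1.85 m: A R^(2/3) = 9.925 — ≈ 9.919.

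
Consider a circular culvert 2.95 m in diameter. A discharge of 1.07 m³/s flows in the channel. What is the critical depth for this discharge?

At critical depth, Q² T / (g A³) = 1, i.e. A³/T = Q²/g = 1.07²/9.81 = 0.1167.
Try y = 0.51 m: A³/T = 0.2205 — over.
Try y = 0.434 m: A³/T = 0.1169 — ≈ 0.1167.

y_c = 0.434 m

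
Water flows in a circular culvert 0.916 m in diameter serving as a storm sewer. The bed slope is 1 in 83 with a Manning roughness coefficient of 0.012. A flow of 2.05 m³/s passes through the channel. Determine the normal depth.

y_n = 0.685 m

Manning's equation rearranged: A R^(2/3) = nQ / (1·√S) = 0.012 × 2.05 / (√0.01205) = 0.2241.
Trying y = 0.764 m: A R^(2/3) = 0.2504 — too large.
Trying y = 0.685 m: A R^(2/3) = 0.2242 — ≈ 0.2241.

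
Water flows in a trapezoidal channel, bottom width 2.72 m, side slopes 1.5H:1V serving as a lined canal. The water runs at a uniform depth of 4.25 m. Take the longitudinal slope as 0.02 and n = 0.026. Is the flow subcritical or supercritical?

supercritical

With bottom width b = 2.72 m and side slope z = 1.5: A = (b + zy)y = (2.72 + 1.5×4.25)×4.25 = 38.65 m²; P = b + 2y√(1+z²) = 2.72 + 2×4.25×1.803 = 18.04 m.
Hydraulic radius R = A/P = 38.65/18.04 = 2.142 m.
V = (1/n) R^(2/3) √S = (1/0.026) × 2.142^(2/3) × √0.02 = 9.039 m/s. Hydraulic depth D_h = A/T = 38.65/15.47 = 2.499 m.
Froude number Fr = V/√(g·D_h) = 9.039/√(9.81×2.499) = 1.83, which is greater than 1, so the flow is supercritical.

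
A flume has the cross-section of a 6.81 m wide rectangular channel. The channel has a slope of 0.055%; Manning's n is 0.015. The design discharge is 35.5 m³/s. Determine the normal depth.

y_n = 2.58 m

Manning's equation rearranged: A R^(2/3) = nQ / (1·√S) = 0.015 × 35.5 / (√0.00055) = 22.71.
Trying y = 2.21 m: A R^(2/3) = 18.29 — short.
Trying y = 2.99 m: A R^(2/3) = 27.76 — over.
Trying y = 2.58 m: A R^(2/3) = 22.69 — close enough.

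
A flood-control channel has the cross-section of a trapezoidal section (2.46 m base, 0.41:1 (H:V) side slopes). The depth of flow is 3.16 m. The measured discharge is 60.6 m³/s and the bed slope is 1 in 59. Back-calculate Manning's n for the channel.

n = 0.03

With bottom width b = 2.46 m and side slope z = 0.41: A = (b + zy)y = (2.46 + 0.41×3.16)×3.16 = 11.87 m²; P = b + 2y√(1+z²) = 2.46 + 2×3.16×1.081 = 9.291 m.
Hydraulic radius R = A/P = 11.87/9.291 = 1.277 m.
Rearranging Manning's equation: n = (1/Q) A R^(2/3) S^(1/2) = (1/60.6) × 11.87 × 1.277^(2/3) × √0.01695 = 0.03.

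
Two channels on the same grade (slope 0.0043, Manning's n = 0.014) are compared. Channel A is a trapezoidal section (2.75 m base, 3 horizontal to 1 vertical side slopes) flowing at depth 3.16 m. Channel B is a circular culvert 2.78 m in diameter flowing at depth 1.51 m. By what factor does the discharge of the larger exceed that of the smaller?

Channel A: With bottom width b = 2.75 m and side slope z = 3: A = (b + zy)y = (2.75 + 3×3.16)×3.16 = 38.65 m²; P = b + 2y√(1+z²) = 2.75 + 2×3.16×3.162 = 22.74 m. Hydraulic radius R = A/P = 38.65/22.74 = 1.7 m. Q_A = (1/0.014)·38.65·1.7^(2/3)·√0.0043 = 257.8 m³/s.
Channel B: For a circular section of diameter D = 2.78 m at depth y = 1.51 m, the central angle is θ = 2 arccos(1 − 2y/D) = 3.314 rad. Then A = (D²/8)(θ − sin θ) = 3.368 m² and P = Dθ/2 = 4.607 m. Hydraulic radius R = A/P = 3.368/4.607 = 0.7311 m. Q_B = (1/0.014)·3.368·0.7311^(2/3)·√0.0043 = 12.8 m³/s.
The larger discharge is 257.8 m³/s and the smaller is 12.8 m³/s; the ratio is 20.1.

20.1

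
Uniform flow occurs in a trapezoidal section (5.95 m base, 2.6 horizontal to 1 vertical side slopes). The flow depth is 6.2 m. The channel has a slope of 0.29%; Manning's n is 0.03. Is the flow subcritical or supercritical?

subcritical

With bottom width b = 5.95 m and side slope z = 2.6: A = (b + zy)y = (5.95 + 2.6×6.2)×6.2 = 136.8 m²; P = b + 2y√(1+z²) = 5.95 + 2×6.2×2.786 = 40.49 m.
Hydraulic radius R = A/P = 136.8/40.49 = 3.379 m.
V = (1/n) R^(2/3) √S = (1/0.03) × 3.379^(2/3) × √0.0029 = 4.042 m/s. Hydraulic depth D_h = A/T = 136.8/38.19 = 3.583 m.
Froude number Fr = V/√(g·D_h) = 4.042/√(9.81×3.583) = 0.682, which is less than 1, so the flow is subcritical.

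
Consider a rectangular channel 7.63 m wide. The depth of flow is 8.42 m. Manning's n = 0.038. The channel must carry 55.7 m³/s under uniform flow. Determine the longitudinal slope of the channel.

Flow area A = b·y = 7.63 × 8.42 = 64.24 m². Wetted perimeter P = b + 2y = 7.63 + 2×8.42 = 24.47 m.
Hydraulic radius R = A/P = 64.24/24.47 = 2.625 m.
From Manning's equation, S = [nQ / (1 A R^(2/3))]² = [0.038 × 55.7 / (1 × 64.24 × 2.625^(2/3))]² = 0.0003.

S = 0.0003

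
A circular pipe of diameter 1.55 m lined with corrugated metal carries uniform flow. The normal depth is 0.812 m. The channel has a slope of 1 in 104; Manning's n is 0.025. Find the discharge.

For a circular section of diameter D = 1.55 m at depth y = 0.812 m, the central angle is θ = 2 arccos(1 − 2y/D) = 3.237 rad. Then A = (D²/8)(θ − sin θ) = 1.001 m² and P = Dθ/2 = 2.509 m.
Hydraulic radius R = A/P = 1.001/2.509 = 0.3989 m.
Manning's equation: Q = (1/n) A R^(2/3) S^(1/2) = (1/0.025) × 1.001 × 0.3989^(2/3) × 0.009615^(1/2) = 2.13 m³/s.

Q = 2.13 m³/s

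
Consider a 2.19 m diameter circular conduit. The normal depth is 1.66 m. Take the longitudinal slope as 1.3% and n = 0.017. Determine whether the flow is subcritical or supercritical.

supercritical

For a circular section of diameter D = 2.19 m at depth y = 1.66 m, the central angle is θ = 2 arccos(1 − 2y/D) = 4.226 rad. Then A = (D²/8)(θ − sin θ) = 3.063 m² and P = Dθ/2 = 4.627 m.
Hydraulic radius R = A/P = 3.063/4.627 = 0.662 m.
V = (1/n) R^(2/3) √S = (1/0.017) × 0.662^(2/3) × √0.013 = 5.095 m/s. Hydraulic depth D_h = A/T = 3.063/1.876 = 1.633 m.
Froude number Fr = V/√(g·D_h) = 5.095/√(9.81×1.633) = 1.27, which is greater than 1, so the flow is supercritical.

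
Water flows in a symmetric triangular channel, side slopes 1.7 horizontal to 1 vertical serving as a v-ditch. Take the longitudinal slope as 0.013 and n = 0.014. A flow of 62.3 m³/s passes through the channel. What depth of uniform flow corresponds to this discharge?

Manning's equation rearranged: A R^(2/3) = nQ / (1·√S) = 0.014 × 62.3 / (√0.013) = 7.65.
At y = 2.41 m: A R^(2/3) = 10.13 — too large.
At y = 1.63 m: A R^(2/3) = 3.569 — too small.
At y = 2.17 m: A R^(2/3) = 7.655 — close enough.

y_n = 2.17 m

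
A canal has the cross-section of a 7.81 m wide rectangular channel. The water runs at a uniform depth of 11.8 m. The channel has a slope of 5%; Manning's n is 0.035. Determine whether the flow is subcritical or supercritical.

supercritical

Flow area A = b·y = 7.81 × 11.8 = 92.16 m². Wetted perimeter P = b + 2y = 7.81 + 2×11.8 = 31.41 m.
Hydraulic radius R = A/P = 92.16/31.41 = 2.934 m.
V = (1/n) R^(2/3) √S = (1/0.035) × 2.934^(2/3) × √0.05 = 13.09 m/s. Hydraulic depth D_h = A/T = 92.16/7.81 = 11.8 m.
Froude number Fr = V/√(g·D_h) = 13.09/√(9.81×11.8) = 1.22, which is greater than 1, so the flow is supercritical.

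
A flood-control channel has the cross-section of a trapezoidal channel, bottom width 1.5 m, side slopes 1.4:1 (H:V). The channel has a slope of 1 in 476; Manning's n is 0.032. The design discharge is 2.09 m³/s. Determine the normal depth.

y_n = 0.846 m

Manning's equation rearranged: A R^(2/3) = nQ / (1·√S) = 0.032 × 2.09 / (√0.002101) = 1.459.
At y = 1.02 m: A R^(2/3) = 2.115 — high.
At y = 0.602 m: A R^(2/3) = 0.7591 — low.
At y = 0.846 m: A R^(2/3) = 1.459 — close enough.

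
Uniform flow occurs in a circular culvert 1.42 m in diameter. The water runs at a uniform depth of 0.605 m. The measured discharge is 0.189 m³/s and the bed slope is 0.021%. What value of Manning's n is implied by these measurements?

n = 0.023

For a circular section of diameter D = 1.42 m at depth y = 0.605 m, the central angle is θ = 2 arccos(1 − 2y/D) = 2.845 rad. Then A = (D²/8)(θ − sin θ) = 0.6433 m² and P = Dθ/2 = 2.02 m.
Hydraulic radius R = A/P = 0.6433/2.02 = 0.3185 m.
Rearranging Manning's equation: n = (1/Q) A R^(2/3) S^(1/2) = (1/0.189) × 0.6433 × 0.3185^(2/3) × √0.00021 = 0.023.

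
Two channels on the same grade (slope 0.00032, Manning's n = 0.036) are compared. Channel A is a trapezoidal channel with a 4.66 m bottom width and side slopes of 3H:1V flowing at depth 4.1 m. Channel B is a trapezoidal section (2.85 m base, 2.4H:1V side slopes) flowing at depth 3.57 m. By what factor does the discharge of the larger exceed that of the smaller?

Channel A: With bottom width b = 4.66 m and side slope z = 3: A = (b + zy)y = (4.66 + 3×4.1)×4.1 = 69.54 m²; P = b + 2y√(1+z²) = 4.66 + 2×4.1×3.162 = 30.59 m. Hydraulic radius R = A/P = 69.54/30.59 = 2.273 m. Q_A = (1/0.036)·69.54·2.273^(2/3)·√0.00032 = 59.74 m³/s.
Channel B: With bottom width b = 2.85 m and side slope z = 2.4: A = (b + zy)y = (2.85 + 2.4×3.57)×3.57 = 40.76 m²; P = b + 2y√(1+z²) = 2.85 + 2×3.57×2.6 = 21.41 m. Hydraulic radius R = A/P = 40.76/21.41 = 1.904 m. Q_B = (1/0.036)·40.76·1.904^(2/3)·√0.00032 = 31.11 m³/s.
The larger discharge is 59.74 m³/s and the smaller is 31.11 m³/s; the ratio is 1.92.

1.92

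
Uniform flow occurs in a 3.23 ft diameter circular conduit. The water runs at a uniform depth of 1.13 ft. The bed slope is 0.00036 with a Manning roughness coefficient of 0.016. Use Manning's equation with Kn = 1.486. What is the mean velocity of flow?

For a circular section of diameter D = 3.23 ft at depth y = 1.13 ft, the central angle is θ = 2 arccos(1 − 2y/D) = 2.532 rad. Then A = (D²/8)(θ − sin θ) = 2.554 ft² and P = Dθ/2 = 4.088 ft.
Hydraulic radius R = A/P = 2.554/4.088 = 0.6248 ft.
From Manning's equation, V = (1.486/n) R^(2/3) S^(1/2) = (1.486/0.016) × 0.6248^(2/3) × 0.00036^(1/2) = 1.29 ft/s.

V = 1.29 ft/s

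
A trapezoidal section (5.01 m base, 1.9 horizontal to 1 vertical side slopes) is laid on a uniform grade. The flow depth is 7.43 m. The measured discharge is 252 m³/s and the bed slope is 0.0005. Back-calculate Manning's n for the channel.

n = 0.031

With bottom width b = 5.01 m and side slope z = 1.9: A = (b + zy)y = (5.01 + 1.9×7.43)×7.43 = 142.1 m²; P = b + 2y√(1+z²) = 5.01 + 2×7.43×2.147 = 36.92 m.
Hydraulic radius R = A/P = 142.1/36.92 = 3.85 m.
Rearranging Manning's equation: n = (1/Q) A R^(2/3) S^(1/2) = (1/252) × 142.1 × 3.85^(2/3) × √0.0005 = 0.031.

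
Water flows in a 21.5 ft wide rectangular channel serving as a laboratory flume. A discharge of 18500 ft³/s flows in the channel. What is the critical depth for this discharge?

y_c = 28.4 ft

For a rectangular channel, critical depth y_c = (q²/g)^(1/3) where q = Q/b = 18500/21.5 = 860.5 ft²/s.
So y_c = (860.5²/32.2)^(1/3) = 28.4 ft.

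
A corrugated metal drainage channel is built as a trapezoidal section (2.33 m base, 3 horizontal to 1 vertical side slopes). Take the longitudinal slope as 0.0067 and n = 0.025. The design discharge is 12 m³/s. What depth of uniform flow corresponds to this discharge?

Manning's equation rearranged: A R^(2/3) = nQ / (1·√S) = 0.025 × 12 / (√0.0067) = 3.665.
Try y = 0.696 m: A R^(2/3) = 1.824 — short.
Try y = 1.16 m: A R^(2/3) = 5.299 — over.
Try y = 0.976 m: A R^(2/3) = 3.665 — ≈ 3.665.

y_n = 0.976 m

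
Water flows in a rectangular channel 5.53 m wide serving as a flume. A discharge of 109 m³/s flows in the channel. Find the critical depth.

y_c = 3.41 m

For a rectangular channel, critical depth y_c = (q²/g)^(1/3) where q = Q/b = 109/5.53 = 19.71 m²/s.
So y_c = (19.71²/9.81)^(1/3) = 3.41 m.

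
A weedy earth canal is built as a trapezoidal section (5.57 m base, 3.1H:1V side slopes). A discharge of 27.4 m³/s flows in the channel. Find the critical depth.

At critical depth, Q² T / (g A³) = 1, i.e. A³/T = Q²/g = 27.4²/9.81 = 76.53.
Trying y = 1.19 m: A³/T = 103.3 — high.
Trying y = 0.772 m: A³/T = 22.43 — low.
Trying y = 1.09 m: A³/T = 75.29 — matches.

y_c = 1.09 m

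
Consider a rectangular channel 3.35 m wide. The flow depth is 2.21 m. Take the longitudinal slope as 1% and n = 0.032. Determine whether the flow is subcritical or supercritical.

Flow area A = b·y = 3.35 × 2.21 = 7.404 m². Wetted perimeter P = b + 2y = 3.35 + 2×2.21 = 7.77 m.
Hydraulic radius R = A/P = 7.404/7.77 = 0.9528 m.
V = (1/n) R^(2/3) √S = (1/0.032) × 0.9528^(2/3) × √0.01 = 3.026 m/s. Hydraulic depth D_h = A/T = 7.404/3.35 = 2.21 m.
Froude number Fr = V/√(g·D_h) = 3.026/√(9.81×2.21) = 0.65, which is less than 1, so the flow is subcritical.

subcritical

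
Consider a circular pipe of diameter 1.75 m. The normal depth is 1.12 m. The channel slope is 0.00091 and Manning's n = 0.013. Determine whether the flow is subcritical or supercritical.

For a circular section of diameter D = 1.75 m at depth y = 1.12 m, the central angle is θ = 2 arccos(1 − 2y/D) = 3.709 rad. Then A = (D²/8)(θ − sin θ) = 1.626 m² and P = Dθ/2 = 3.246 m.
Hydraulic radius R = A/P = 1.626/3.246 = 0.5009 m.
V = (1/n) R^(2/3) √S = (1/0.013) × 0.5009^(2/3) × √0.00091 = 1.464 m/s. Hydraulic depth D_h = A/T = 1.626/1.68 = 0.9677 m.
Froude number Fr = V/√(g·D_h) = 1.464/√(9.81×0.9677) = 0.475, which is less than 1, so the flow is subcritical.

subcritical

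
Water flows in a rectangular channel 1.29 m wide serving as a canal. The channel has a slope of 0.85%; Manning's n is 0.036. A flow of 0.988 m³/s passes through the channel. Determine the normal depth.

y_n = 0.638 m

Manning's equation rearranged: A R^(2/3) = nQ / (1·√S) = 0.036 × 0.988 / (√0.0085) = 0.3858.
Try y = 0.477 m: A R^(2/3) = 0.2597 — short.
Try y = 0.638 m: A R^(2/3) = 0.3856 — matches.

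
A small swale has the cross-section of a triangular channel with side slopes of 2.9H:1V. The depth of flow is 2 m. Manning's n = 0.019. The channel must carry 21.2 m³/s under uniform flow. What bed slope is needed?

S = 0.0013

For a triangular section with side slope z = 2.9: A = zy² = 2.9×2² = 11.6 m²; P = 2y√(1+z²) = 2×2×3.068 = 12.27 m.
Hydraulic radius R = A/P = 11.6/12.27 = 0.9454 m.
From Manning's equation, S = [nQ / (1 A R^(2/3))]² = [0.019 × 21.2 / (1 × 11.6 × 0.9454^(2/3))]² = 0.0013.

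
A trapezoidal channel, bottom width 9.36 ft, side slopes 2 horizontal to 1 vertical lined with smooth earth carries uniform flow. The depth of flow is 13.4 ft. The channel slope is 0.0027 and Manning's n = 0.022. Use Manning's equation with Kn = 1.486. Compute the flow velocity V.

With bottom width b = 9.36 ft and side slope z = 2: A = (b + zy)y = (9.36 + 2×13.4)×13.4 = 484.5 ft²; P = b + 2y√(1+z²) = 9.36 + 2×13.4×2.236 = 69.29 ft.
Hydraulic radius R = A/P = 484.5/69.29 = 6.993 ft.
From Manning's equation, V = (1.486/n) R^(2/3) S^(1/2) = (1.486/0.022) × 6.993^(2/3) × 0.0027^(1/2) = 12.8 ft/s.

V = 12.8 ft/s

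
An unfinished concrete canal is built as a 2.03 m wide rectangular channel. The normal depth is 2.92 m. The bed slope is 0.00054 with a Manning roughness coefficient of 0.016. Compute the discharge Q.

Flow area A = b·y = 2.03 × 2.92 = 5.928 m². Wetted perimeter P = b + 2y = 2.03 + 2×2.92 = 7.87 m.
Hydraulic radius R = A/P = 5.928/7.87 = 0.7532 m.
Manning's equation: Q = (1/n) A R^(2/3) S^(1/2) = (1/0.016) × 5.928 × 0.7532^(2/3) × 0.00054^(1/2) = 7.13 m³/s.

Q = 7.13 m³/s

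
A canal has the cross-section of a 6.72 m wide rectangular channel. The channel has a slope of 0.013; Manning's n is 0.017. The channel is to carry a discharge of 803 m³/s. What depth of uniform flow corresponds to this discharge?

Manning's equation rearranged: A R^(2/3) = nQ / (1·√S) = 0.017 × 803 / (√0.013) = 119.7.
Try y = 7.07 m: A R^(2/3) = 82.24 — low.
Try y = 11.3 m: A R^(2/3) = 143.2 — high.
Try y = 9.69 m: A R^(2/3) = 119.8 — ≈ 119.7.

y_n = 9.69 m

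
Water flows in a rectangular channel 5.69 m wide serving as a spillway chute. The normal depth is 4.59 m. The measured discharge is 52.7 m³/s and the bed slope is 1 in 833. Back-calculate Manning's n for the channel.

n = 0.025

Flow area A = b·y = 5.69 × 4.59 = 26.12 m². Wetted perimeter P = b + 2y = 5.69 + 2×4.59 = 14.87 m.
Hydraulic radius R = A/P = 26.12/14.87 = 1.756 m.
Rearranging Manning's equation: n = (1/Q) A R^(2/3) S^(1/2) = (1/52.7) × 26.12 × 1.756^(2/3) × √0.0012 = 0.025.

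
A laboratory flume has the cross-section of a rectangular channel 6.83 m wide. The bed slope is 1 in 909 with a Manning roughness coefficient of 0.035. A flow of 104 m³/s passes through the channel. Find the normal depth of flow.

Manning's equation rearranged: A R^(2/3) = nQ / (1·√S) = 0.035 × 104 / (√0.0011) = 109.7.
Trying y = 9.56 m: A R^(2/3) = 120.8 — high.
Trying y = 8.81 m: A R^(2/3) = 109.7 — ≈ 109.7.

y_n = 8.81 m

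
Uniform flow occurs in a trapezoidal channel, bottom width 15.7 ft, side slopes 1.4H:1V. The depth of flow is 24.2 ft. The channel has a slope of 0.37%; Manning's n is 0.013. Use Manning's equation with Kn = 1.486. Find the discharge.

Q = 44000 ft³/s

With bottom width b = 15.7 ft and side slope z = 1.4: A = (b + zy)y = (15.7 + 1.4×24.2)×24.2 = 1200 ft²; P = b + 2y√(1+z²) = 15.7 + 2×24.2×1.72 = 98.97 ft.
Hydraulic radius R = A/P = 1200/98.97 = 12.12 ft.
Manning's equation: Q = (1.486/n) A R^(2/3) S^(1/2) = (1.486/0.013) × 1200 × 12.12^(2/3) × 0.0037^(1/2) = 44000 ft³/s.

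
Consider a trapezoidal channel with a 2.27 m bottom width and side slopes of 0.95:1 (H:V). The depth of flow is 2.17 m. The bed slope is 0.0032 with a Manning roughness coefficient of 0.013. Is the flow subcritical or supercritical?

With bottom width b = 2.27 m and side slope z = 0.95: A = (b + zy)y = (2.27 + 0.95×2.17)×2.17 = 9.399 m²; P = b + 2y√(1+z²) = 2.27 + 2×2.17×1.379 = 8.256 m.
Hydraulic radius R = A/P = 9.399/8.256 = 1.138 m.
V = (1/n) R^(2/3) √S = (1/0.013) × 1.138^(2/3) × √0.0032 = 4.744 m/s. Hydraulic depth D_h = A/T = 9.399/6.393 = 1.47 m.
Froude number Fr = V/√(g·D_h) = 4.744/√(9.81×1.47) = 1.25, which is greater than 1, so the flow is supercritical.

supercritical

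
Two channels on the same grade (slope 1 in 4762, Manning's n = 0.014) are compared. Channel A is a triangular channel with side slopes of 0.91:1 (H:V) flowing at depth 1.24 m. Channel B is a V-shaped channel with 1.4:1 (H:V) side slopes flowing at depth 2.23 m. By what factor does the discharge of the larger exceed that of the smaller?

Channel A: For a triangular section with side slope z = 0.91: A = zy² = 0.91×1.24² = 1.399 m²; P = 2y√(1+z²) = 2×1.24×1.352 = 3.353 m. Hydraulic radius R = A/P = 1.399/3.353 = 0.4173 m. Q_A = (1/0.014)·1.399·0.4173^(2/3)·√0.00021 = 0.8088 m³/s.
Channel B: For a triangular section with side slope z = 1.4: A = zy² = 1.4×2.23² = 6.962 m²; P = 2y√(1+z²) = 2×2.23×1.72 = 7.673 m. Hydraulic radius R = A/P = 6.962/7.673 = 0.9073 m. Q_B = (1/0.014)·6.962·0.9073^(2/3)·√0.00021 = 6.754 m³/s.
The larger discharge is 6.754 m³/s and the smaller is 0.8088 m³/s; the ratio is 8.35.

8.35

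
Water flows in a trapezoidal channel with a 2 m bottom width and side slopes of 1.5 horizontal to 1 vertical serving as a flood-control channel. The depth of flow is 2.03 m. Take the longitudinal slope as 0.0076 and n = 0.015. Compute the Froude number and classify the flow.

supercritical

With bottom width b = 2 m and side slope z = 1.5: A = (b + zy)y = (2 + 1.5×2.03)×2.03 = 10.24 m²; P = b + 2y√(1+z²) = 2 + 2×2.03×1.803 = 9.319 m.
Hydraulic radius R = A/P = 10.24/9.319 = 1.099 m.
V = (1/n) R^(2/3) √S = (1/0.015) × 1.099^(2/3) × √0.0076 = 6.189 m/s. Hydraulic depth D_h = A/T = 10.24/8.09 = 1.266 m.
Froude number Fr = V/√(g·D_h) = 6.189/√(9.81×1.266) = 1.76, which is greater than 1, so the flow is supercritical.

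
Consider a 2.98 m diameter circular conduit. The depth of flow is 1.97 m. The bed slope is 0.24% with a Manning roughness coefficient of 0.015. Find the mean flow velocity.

For a circular section of diameter D = 2.98 m at depth y = 1.97 m, the central angle is θ = 2 arccos(1 − 2y/D) = 3.798 rad. Then A = (D²/8)(θ − sin θ) = 4.893 m² and P = Dθ/2 = 5.658 m.
Hydraulic radius R = A/P = 4.893/5.658 = 0.8647 m.
From Manning's equation, V = (1/n) R^(2/3) S^(1/2) = (1/0.015) × 0.8647^(2/3) × 0.0024^(1/2) = 2.96 m/s.

V = 2.96 m/s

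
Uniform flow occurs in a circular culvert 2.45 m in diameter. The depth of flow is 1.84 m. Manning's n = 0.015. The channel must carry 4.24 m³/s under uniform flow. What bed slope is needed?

S = 0.000419

For a circular section of diameter D = 2.45 m at depth y = 1.84 m, the central angle is θ = 2 arccos(1 − 2y/D) = 4.194 rad. Then A = (D²/8)(θ − sin θ) = 3.798 m² and P = Dθ/2 = 5.137 m.
Hydraulic radius R = A/P = 3.798/5.137 = 0.7393 m.
From Manning's equation, S = [nQ / (1 A R^(2/3))]² = [0.015 × 4.24 / (1 × 3.798 × 0.7393^(2/3))]² = 0.000419.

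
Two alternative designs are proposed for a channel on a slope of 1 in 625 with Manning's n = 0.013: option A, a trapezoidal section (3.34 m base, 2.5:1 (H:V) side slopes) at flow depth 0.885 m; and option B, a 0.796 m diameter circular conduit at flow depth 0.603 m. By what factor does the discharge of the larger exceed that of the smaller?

Channel A: With bottom width b = 3.34 m and side slope z = 2.5: A = (b + zy)y = (3.34 + 2.5×0.885)×0.885 = 4.914 m²; P = b + 2y√(1+z²) = 3.34 + 2×0.885×2.693 = 8.106 m. Hydraulic radius R = A/P = 4.914/8.106 = 0.6062 m. Q_A = (1/0.013)·4.914·0.6062^(2/3)·√0.0016 = 10.83 m³/s.
Channel B: For a circular section of diameter D = 0.796 m at depth y = 0.603 m, the central angle is θ = 2 arccos(1 − 2y/D) = 4.224 rad. Then A = (D²/8)(θ − sin θ) = 0.4045 m² and P = Dθ/2 = 1.681 m. Hydraulic radius R = A/P = 0.4045/1.681 = 0.2406 m. Q_B = (1/0.013)·0.4045·0.2406^(2/3)·√0.0016 = 0.4814 m³/s.
The larger discharge is 10.83 m³/s and the smaller is 0.4814 m³/s; the ratio is 22.5.

22.5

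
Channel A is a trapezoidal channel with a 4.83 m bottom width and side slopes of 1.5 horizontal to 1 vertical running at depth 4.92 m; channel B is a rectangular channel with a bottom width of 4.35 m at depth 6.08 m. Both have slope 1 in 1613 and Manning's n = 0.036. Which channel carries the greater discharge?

Channel A: With bottom width b = 4.83 m and side slope z = 1.5: A = (b + zy)y = (4.83 + 1.5×4.92)×4.92 = 60.07 m²; P = b + 2y√(1+z²) = 4.83 + 2×4.92×1.803 = 22.57 m. Hydraulic radius R = A/P = 60.07/22.57 = 2.662 m. Q_A = (1/0.036)·60.07·2.662^(2/3)·√0.00062 = 79.8 m³/s.
Channel B: Flow area A = b·y = 4.35 × 6.08 = 26.45 m². Wetted perimeter P = b + 2y = 4.35 + 2×6.08 = 16.51 m. Hydraulic radius R = A/P = 26.45/16.51 = 1.602 m. Q_B = (1/0.036)·26.45·1.602^(2/3)·√0.00062 = 25.04 m³/s.
Q_A = 79.8 m³/s vs Q_B = 25.04 m³/s, so channel A carries more.

channel A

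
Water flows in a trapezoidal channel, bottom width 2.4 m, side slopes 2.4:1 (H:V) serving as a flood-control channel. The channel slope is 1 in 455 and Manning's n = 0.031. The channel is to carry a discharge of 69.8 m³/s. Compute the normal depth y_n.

Manning's equation rearranged: A R^(2/3) = nQ / (1·√S) = 0.031 × 69.8 / (√0.002198) = 46.16.
Try y = 2.49 m: A R^(2/3) = 25.59 — short.
Try y = 3.64 m: A R^(2/3) = 62.19 — over.
Try y = 3.21 m: A R^(2/3) = 46.18 — ≈ 46.16.

y_n = 3.21 m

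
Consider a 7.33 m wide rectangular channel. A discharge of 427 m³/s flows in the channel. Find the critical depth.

For a rectangular channel, critical depth y_c = (q²/g)^(1/3) where q = Q/b = 427/7.33 = 58.25 m²/s.
So y_c = (58.25²/9.81)^(1/3) = 7.02 m.

y_c = 7.02 m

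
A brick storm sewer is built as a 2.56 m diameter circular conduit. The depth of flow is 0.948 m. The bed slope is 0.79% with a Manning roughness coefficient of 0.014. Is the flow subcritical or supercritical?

For a circular section of diameter D = 2.56 m at depth y = 0.948 m, the central angle is θ = 2 arccos(1 − 2y/D) = 2.617 rad. Then A = (D²/8)(θ − sin θ) = 1.733 m² and P = Dθ/2 = 3.35 m.
Hydraulic radius R = A/P = 1.733/3.35 = 0.5175 m.
V = (1/n) R^(2/3) √S = (1/0.014) × 0.5175^(2/3) × √0.0079 = 4.092 m/s. Hydraulic depth D_h = A/T = 1.733/2.472 = 0.7011 m.
Froude number Fr = V/√(g·D_h) = 4.092/√(9.81×0.7011) = 1.56, which is greater than 1, so the flow is supercritical.

supercritical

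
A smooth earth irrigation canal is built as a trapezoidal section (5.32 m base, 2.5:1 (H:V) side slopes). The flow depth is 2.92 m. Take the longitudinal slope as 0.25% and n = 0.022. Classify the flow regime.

subcritical

With bottom width b = 5.32 m and side slope z = 2.5: A = (b + zy)y = (5.32 + 2.5×2.92)×2.92 = 36.85 m²; P = b + 2y√(1+z²) = 5.32 + 2×2.92×2.693 = 21.04 m.
Hydraulic radius R = A/P = 36.85/21.04 = 1.751 m.
V = (1/n) R^(2/3) √S = (1/0.022) × 1.751^(2/3) × √0.0025 = 3.302 m/s. Hydraulic depth D_h = A/T = 36.85/19.92 = 1.85 m.
Froude number Fr = V/√(g·D_h) = 3.302/√(9.81×1.85) = 0.775, which is less than 1, so the flow is subcritical.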